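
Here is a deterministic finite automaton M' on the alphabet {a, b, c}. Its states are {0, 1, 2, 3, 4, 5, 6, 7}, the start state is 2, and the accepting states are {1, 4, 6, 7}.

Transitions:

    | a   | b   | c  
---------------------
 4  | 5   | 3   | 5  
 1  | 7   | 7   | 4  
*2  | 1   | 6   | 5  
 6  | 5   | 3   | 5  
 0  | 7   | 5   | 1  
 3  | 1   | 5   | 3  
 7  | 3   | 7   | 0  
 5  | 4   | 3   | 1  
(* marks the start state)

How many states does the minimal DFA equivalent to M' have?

7

Initial partition by acceptance: {1,4,6,7} | {0,2,3,5}.
Split {1,4,6,7} by δ(·,a) → {4,6,7} and {1}.
Refine {4,6,7} on symbol b: members go to different blocks, giving {4,6} and {7}.
On input a, block {0,2,3,5} splits into {2,3} and {0} and {5}.
Refine {2,3} on symbol b: members go to different blocks, giving {2} and {3}.
No further refinement is possible. Final partition (7 blocks): {4,6} | {2} | {1} | {7} | {0} | {5} | {3}.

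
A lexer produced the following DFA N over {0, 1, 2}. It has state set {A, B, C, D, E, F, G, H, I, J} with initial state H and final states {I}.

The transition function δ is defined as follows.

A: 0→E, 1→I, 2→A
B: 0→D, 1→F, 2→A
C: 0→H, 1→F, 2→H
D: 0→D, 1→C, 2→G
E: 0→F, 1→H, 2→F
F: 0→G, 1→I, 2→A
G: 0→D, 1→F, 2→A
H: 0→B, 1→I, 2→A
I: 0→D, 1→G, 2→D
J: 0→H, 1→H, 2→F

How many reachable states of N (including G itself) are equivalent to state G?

2

First remove the unreachable states {J}; 9 states remain.
Initial partition by acceptance: {I} | {A,B,C,D,E,F,G,H}.
On input 1, block {A,B,C,D,E,F,G,H} splits into {B,C,D,E,G} and {A,F,H}.
On input 0, block {B,C,D,E,G} splits into {B,D,G} and {C,E}.
On input 1, block {B,D,G} splits into {B,G} and {D}.
Split {A,F,H} by δ(·,0) → {F,H} and {A}.
Stable partition: {I} | {B,G} | {F,H} | {C,E} | {D} | {A} — 6 equivalence classes.
State G belongs to the block {B,G}, which has 2 states.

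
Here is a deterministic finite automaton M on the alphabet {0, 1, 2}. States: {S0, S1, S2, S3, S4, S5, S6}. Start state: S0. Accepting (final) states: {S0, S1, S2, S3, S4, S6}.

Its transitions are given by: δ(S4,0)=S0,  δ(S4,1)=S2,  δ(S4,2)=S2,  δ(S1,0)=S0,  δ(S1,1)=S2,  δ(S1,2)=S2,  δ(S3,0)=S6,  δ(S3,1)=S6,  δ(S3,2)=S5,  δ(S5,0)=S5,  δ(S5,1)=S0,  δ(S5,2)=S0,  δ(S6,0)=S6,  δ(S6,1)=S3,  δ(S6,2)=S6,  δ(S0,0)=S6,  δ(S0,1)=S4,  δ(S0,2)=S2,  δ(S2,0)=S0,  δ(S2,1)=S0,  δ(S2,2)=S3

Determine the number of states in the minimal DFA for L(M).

6

States {S1} cannot be reached from the start state, so discard them.
P0 = {S0,S2,S3,S4,S6} | {S5}.
On input 2, block {S0,S2,S3,S4,S6} splits into {S0,S2,S4,S6} and {S3}.
Refine {S0,S2,S4,S6} on symbol 1: members go to different blocks, giving {S0,S2,S4} and {S6}.
Split {S0,S2,S4} by δ(·,0) → {S2,S4} and {S0}.
On input 1, block {S2,S4} splits into {S2} and {S4}.
The partition is now stable with 6 blocks: {S2} | {S5} | {S3} | {S6} | {S0} | {S4}.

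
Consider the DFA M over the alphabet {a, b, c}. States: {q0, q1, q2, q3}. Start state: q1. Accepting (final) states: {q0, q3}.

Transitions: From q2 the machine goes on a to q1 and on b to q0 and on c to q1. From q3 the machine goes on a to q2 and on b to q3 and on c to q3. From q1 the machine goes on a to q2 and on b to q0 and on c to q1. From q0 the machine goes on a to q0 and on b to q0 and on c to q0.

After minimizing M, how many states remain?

States {q3} cannot be reached from the start state, so discard them.
P0 = {q0} | {q1,q2}.
No further refinement is possible. Final partition (2 blocks): {q0} | {q1,q2}.

2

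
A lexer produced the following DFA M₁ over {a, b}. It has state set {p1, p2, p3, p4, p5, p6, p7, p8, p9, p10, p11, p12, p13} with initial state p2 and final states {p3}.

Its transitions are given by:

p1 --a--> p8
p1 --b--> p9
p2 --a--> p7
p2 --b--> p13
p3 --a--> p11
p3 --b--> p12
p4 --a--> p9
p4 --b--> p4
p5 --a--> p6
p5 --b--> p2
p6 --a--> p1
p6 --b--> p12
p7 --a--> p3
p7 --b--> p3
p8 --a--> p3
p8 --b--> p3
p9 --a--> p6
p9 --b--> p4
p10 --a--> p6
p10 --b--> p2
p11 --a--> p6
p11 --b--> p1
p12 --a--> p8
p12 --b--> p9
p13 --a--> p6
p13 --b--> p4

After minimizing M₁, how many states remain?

7

States {p5,p10} cannot be reached from the start state, so discard them.
Initial partition by acceptance: {p3} | {p1,p2,p4,p6,p7,p8,p9,p11,p12,p13}.
On input a, block {p1,p2,p4,p6,p7,p8,p9,p11,p12,p13} splits into {p1,p2,p4,p6,p9,p11,p12,p13} and {p7,p8}.
Split {p1,p2,p4,p6,p9,p11,p12,p13} by δ(·,a) → {p4,p6,p9,p11,p13} and {p1,p2,p12}.
Refine {p4,p6,p9,p11,p13} on symbol a: members go to different blocks, giving {p4,p9,p11,p13} and {p6}.
On input a, block {p4,p9,p11,p13} splits into {p9,p11,p13} and {p4}.
Refine {p9,p11,p13} on symbol b: members go to different blocks, giving {p9,p13} and {p11}.
Stable partition: {p3} | {p9,p13} | {p7,p8} | {p1,p2,p12} | {p6} | {p4} | {p11} — 7 equivalence classes.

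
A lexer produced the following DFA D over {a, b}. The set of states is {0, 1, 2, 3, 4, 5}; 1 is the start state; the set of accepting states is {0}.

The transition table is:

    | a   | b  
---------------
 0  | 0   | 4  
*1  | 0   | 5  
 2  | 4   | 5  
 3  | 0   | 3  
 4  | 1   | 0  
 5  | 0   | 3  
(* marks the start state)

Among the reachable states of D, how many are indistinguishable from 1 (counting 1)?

First remove the unreachable states {2}; 5 states remain.
Initial partition by acceptance: {0} | {1,3,4,5}.
Refine {1,3,4,5} on symbol a: members go to different blocks, giving {1,3,5} and {4}.
No further refinement is possible. Final partition (3 blocks): {0} | {1,3,5} | {4}.
The equivalence class containing 1 is {1,3,5}, of size 3.

3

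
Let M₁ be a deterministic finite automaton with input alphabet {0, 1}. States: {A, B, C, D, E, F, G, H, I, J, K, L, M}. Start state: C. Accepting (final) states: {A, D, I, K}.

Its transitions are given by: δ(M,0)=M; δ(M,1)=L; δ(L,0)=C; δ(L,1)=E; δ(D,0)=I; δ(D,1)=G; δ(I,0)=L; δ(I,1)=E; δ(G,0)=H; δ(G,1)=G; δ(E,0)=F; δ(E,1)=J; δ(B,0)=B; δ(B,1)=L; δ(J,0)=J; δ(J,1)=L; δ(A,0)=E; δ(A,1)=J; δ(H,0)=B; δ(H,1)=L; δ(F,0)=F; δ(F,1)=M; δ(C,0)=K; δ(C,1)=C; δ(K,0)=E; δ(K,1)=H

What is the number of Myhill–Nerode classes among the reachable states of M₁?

States {A,D,G,I} cannot be reached from the start state, so discard them.
P0 = {K} | {B,C,E,F,H,J,L,M}.
Refine {B,C,E,F,H,J,L,M} on symbol 0: members go to different blocks, giving {B,E,F,H,J,L,M} and {C}.
Refine {B,E,F,H,J,L,M} on symbol 0: members go to different blocks, giving {B,E,F,H,J,M} and {L}.
Split {B,E,F,H,J,M} by δ(·,1) → {B,H,J,M} and {E,F}.
No further refinement is possible. Final partition (5 blocks): {K} | {B,H,J,M} | {C} | {L} | {E,F}.

5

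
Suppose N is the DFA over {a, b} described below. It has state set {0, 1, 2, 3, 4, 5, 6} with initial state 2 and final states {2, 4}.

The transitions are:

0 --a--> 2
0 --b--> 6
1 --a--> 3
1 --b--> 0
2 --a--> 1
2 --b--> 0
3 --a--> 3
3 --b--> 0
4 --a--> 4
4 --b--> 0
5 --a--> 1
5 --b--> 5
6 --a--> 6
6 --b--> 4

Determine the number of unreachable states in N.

1

BFS from 2 reaches {0, 1, 2, 3, 4, 6}; the 1 state(s) 5 are never visited.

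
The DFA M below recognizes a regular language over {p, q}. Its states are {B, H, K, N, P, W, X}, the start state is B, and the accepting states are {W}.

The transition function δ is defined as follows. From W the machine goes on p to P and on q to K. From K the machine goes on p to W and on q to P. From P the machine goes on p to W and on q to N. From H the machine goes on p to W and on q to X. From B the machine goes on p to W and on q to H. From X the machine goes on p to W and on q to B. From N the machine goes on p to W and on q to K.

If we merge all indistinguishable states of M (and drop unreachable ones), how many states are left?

2

All states are reachable from the start state.
P0 = {W} | {B,H,K,N,P,X}.
The partition is now stable with 2 blocks: {W} | {B,H,K,N,P,X}.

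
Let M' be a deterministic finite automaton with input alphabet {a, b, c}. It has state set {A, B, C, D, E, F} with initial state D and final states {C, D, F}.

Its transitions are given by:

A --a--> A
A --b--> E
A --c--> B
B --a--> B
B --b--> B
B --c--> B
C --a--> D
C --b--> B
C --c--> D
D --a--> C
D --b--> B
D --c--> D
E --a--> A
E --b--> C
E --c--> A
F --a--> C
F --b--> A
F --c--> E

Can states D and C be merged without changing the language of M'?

States {A,E,F} cannot be reached from the start state, so discard them.
Start with accepting vs non-accepting: {C,D} | {B}.
Stable partition: {C,D} | {B} — 2 equivalence classes.
D and C lie in the same block of the stable partition, so they are equivalent — no string distinguishes them.

Yes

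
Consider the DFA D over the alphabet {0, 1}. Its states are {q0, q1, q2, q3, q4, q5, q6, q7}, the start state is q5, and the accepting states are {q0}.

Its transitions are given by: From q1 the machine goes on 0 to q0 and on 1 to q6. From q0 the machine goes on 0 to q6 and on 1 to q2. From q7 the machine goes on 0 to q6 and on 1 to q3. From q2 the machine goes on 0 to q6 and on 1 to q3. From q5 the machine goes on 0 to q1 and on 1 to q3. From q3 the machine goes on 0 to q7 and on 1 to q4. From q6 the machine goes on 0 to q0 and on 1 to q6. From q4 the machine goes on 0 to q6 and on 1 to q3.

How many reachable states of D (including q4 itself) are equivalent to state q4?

All states are reachable from the start state.
Start with accepting vs non-accepting: {q0} | {q1,q2,q3,q4,q5,q6,q7}.
Refine {q1,q2,q3,q4,q5,q6,q7} on symbol 0: members go to different blocks, giving {q2,q3,q4,q5,q7} and {q1,q6}.
Split {q2,q3,q4,q5,q7} by δ(·,0) → {q2,q4,q5,q7} and {q3}.
The partition is now stable with 4 blocks: {q0} | {q2,q4,q5,q7} | {q1,q6} | {q3}.
State q4 belongs to the block {q2,q4,q5,q7}, which has 4 states.

4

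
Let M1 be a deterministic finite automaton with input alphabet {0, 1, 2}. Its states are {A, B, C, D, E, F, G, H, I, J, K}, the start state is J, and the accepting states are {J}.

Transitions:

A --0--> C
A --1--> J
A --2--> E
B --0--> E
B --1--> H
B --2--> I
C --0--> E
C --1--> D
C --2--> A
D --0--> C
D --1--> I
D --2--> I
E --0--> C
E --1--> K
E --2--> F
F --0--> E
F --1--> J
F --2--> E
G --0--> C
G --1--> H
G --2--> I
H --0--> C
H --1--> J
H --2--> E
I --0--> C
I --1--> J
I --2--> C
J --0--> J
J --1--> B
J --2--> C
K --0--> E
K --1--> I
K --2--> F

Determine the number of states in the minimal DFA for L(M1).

4

First remove the unreachable states {G}; 10 states remain.
Initial partition by acceptance: {J} | {A,B,C,D,E,F,H,I,K}.
Refine {A,B,C,D,E,F,H,I,K} on symbol 1: members go to different blocks, giving {B,C,D,E,K} and {A,F,H,I}.
Split {B,C,D,E,K} by δ(·,1) → {B,D,K} and {C,E}.
Stable partition: {J} | {B,D,K} | {A,F,H,I} | {C,E} — 4 equivalence classes.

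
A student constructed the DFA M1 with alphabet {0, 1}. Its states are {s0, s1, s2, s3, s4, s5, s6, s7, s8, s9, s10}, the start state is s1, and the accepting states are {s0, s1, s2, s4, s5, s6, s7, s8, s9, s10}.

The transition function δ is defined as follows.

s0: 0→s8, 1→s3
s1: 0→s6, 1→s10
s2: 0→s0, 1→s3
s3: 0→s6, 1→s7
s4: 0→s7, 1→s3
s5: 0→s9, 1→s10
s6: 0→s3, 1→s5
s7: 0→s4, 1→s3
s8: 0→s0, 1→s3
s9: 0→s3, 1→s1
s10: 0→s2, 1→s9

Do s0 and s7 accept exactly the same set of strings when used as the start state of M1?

Initial partition by acceptance: {s0,s1,s2,s4,s5,s6,s7,s8,s9,s10} | {s3}.
Split {s0,s1,s2,s4,s5,s6,s7,s8,s9,s10} by δ(·,0) → {s0,s1,s2,s4,s5,s7,s8,s10} and {s6,s9}.
On input 0, block {s0,s1,s2,s4,s5,s7,s8,s10} splits into {s0,s2,s4,s7,s8,s10} and {s1,s5}.
Refine {s0,s2,s4,s7,s8,s10} on symbol 1: members go to different blocks, giving {s0,s2,s4,s7,s8} and {s10}.
No further refinement is possible. Final partition (5 blocks): {s0,s2,s4,s7,s8} | {s3} | {s6,s9} | {s1,s5} | {s10}.
s0 and s7 lie in the same block of the stable partition, so they are equivalent — no string distinguishes them.

Yes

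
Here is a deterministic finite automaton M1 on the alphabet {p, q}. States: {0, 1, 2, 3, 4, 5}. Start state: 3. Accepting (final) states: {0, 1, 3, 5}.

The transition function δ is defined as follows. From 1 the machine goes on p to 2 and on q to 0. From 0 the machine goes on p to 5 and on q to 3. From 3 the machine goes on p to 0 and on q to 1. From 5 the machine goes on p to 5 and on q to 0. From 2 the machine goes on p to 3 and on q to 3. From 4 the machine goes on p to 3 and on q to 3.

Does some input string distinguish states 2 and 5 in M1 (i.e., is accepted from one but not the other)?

Yes

Reachable states from the start: {0,1,2,3,5}. Unreachable: {4} — drop them.
Initial partition by acceptance: {0,1,3,5} | {2}.
Refine {0,1,3,5} on symbol p: members go to different blocks, giving {0,3,5} and {1}.
Split {0,3,5} by δ(·,q) → {0,5} and {3}.
Refine {0,5} on symbol q: members go to different blocks, giving {0} and {5}.
The partition is now stable with 5 blocks: {0} | {2} | {1} | {3} | {5}.
2 and 5 end up in different blocks, so they are distinguishable. For instance, the string 'ε' is accepted from only 5.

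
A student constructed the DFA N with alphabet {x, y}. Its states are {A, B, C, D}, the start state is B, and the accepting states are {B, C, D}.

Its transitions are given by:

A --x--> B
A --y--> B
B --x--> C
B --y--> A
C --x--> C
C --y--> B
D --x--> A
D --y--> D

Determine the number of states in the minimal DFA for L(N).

Reachable states from the start: {A,B,C}. Unreachable: {D} — drop them.
P0 = {B,C} | {A}.
Split {B,C} by δ(·,y) → {B} and {C}.
Stable partition: {B} | {A} | {C} — 3 equivalence classes.

3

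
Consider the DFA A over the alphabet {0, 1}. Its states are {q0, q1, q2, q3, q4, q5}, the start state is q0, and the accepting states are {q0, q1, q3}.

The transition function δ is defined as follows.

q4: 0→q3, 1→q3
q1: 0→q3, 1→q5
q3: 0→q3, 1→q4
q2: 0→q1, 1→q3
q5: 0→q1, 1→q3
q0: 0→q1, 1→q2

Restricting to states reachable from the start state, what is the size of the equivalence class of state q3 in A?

3

Start with accepting vs non-accepting: {q0,q1,q3} | {q2,q4,q5}.
Stable partition: {q0,q1,q3} | {q2,q4,q5} — 2 equivalence classes.
State q3 belongs to the block {q0,q1,q3}, which has 3 states.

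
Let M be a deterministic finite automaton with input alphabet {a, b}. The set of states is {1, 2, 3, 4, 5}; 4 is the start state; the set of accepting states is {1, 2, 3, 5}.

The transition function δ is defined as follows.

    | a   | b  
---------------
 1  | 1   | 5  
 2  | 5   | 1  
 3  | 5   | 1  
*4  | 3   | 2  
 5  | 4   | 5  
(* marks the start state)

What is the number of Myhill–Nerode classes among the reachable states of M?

All states are reachable from the start state.
Initial partition by acceptance: {1,2,3,5} | {4}.
On input a, block {1,2,3,5} splits into {1,2,3} and {5}.
Refine {1,2,3} on symbol a: members go to different blocks, giving {2,3} and {1}.
The partition is now stable with 4 blocks: {2,3} | {4} | {5} | {1}.

4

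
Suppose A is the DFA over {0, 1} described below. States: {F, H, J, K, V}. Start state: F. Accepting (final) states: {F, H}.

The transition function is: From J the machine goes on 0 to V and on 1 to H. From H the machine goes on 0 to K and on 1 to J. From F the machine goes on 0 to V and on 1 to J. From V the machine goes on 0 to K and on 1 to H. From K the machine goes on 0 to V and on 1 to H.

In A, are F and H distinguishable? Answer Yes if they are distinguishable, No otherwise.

Start with accepting vs non-accepting: {F,H} | {J,K,V}.
Stable partition: {F,H} | {J,K,V} — 2 equivalence classes.
F and H lie in the same block of the stable partition, so they are equivalent — no string distinguishes them.

No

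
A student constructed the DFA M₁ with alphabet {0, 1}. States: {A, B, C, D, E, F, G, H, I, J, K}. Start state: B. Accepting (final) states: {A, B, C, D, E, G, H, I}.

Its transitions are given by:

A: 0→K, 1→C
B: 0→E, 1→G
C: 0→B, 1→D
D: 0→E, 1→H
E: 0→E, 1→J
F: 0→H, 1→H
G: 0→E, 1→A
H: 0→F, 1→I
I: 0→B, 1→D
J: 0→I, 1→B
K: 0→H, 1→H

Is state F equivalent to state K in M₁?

P0 = {A,B,C,D,E,G,H,I} | {F,J,K}.
On input 0, block {A,B,C,D,E,G,H,I} splits into {B,C,D,E,G,I} and {A,H}.
Refine {B,C,D,E,G,I} on symbol 1: members go to different blocks, giving {B,C,I} and {D,G} and {E}.
Split {B,C,I} by δ(·,0) → {C,I} and {B}.
On input 0, block {F,J,K} splits into {F,K} and {J}.
No further refinement is possible. Final partition (7 blocks): {C,I} | {F,K} | {A,H} | {D,G} | {E} | {B} | {J}.
F and K lie in the same block of the stable partition, so they are equivalent — no string distinguishes them.

Yes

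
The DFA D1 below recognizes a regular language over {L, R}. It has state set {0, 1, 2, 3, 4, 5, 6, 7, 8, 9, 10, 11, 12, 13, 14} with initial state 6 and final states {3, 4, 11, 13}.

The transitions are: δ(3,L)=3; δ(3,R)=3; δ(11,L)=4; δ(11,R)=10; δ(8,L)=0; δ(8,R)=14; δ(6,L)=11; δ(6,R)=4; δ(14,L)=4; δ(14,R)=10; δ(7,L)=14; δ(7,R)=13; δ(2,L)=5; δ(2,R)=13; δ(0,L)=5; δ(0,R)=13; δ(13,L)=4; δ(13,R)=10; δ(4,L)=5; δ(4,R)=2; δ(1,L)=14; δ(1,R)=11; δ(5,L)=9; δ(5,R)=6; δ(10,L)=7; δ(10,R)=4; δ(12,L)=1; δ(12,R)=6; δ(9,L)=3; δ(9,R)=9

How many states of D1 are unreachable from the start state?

BFS from 6 reaches {2, 3, 4, 5, 6, 7, 9, 10, 11, 13, 14}; the 4 state(s) 0, 1, 8, 12 are never visited.

4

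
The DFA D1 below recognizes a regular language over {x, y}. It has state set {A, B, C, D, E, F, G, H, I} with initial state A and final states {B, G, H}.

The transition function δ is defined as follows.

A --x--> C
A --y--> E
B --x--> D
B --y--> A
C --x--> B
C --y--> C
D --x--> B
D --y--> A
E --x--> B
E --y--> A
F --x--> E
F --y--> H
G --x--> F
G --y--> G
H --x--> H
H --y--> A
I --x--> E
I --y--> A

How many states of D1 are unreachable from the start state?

No path from A leads to F, G, H, I; the other 5 states are all reachable.

4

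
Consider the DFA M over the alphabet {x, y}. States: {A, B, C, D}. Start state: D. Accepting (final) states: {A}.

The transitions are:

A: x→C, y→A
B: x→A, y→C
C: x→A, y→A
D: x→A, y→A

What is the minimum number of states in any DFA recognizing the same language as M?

Reachable states from the start: {A,C,D}. Unreachable: {B} — drop them.
P0 = {A} | {C,D}.
The partition is now stable with 2 blocks: {A} | {C,D}.

2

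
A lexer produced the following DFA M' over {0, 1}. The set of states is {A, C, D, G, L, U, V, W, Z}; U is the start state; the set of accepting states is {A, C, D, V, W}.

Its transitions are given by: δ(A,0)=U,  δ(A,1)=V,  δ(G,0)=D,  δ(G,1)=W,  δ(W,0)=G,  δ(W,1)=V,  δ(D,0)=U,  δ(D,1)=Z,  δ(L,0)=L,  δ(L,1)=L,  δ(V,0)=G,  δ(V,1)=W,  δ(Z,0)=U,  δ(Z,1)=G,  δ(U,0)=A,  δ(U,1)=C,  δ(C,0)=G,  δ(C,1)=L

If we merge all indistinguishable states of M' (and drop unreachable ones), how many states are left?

8

Every state is reachable, so we keep all 9.
Initial partition by acceptance: {A,C,D,V,W} | {G,L,U,Z}.
Refine {A,C,D,V,W} on symbol 1: members go to different blocks, giving {A,V,W} and {C,D}.
On input 0, block {G,L,U,Z} splits into {L,Z} and {U} and {G}.
On input 0, block {A,V,W} splits into {V,W} and {A}.
Split {L,Z} by δ(·,0) → {L} and {Z}.
Refine {C,D} on symbol 0: members go to different blocks, giving {D} and {C}.
The partition is now stable with 8 blocks: {V,W} | {L} | {D} | {U} | {G} | {A} | {Z} | {C}.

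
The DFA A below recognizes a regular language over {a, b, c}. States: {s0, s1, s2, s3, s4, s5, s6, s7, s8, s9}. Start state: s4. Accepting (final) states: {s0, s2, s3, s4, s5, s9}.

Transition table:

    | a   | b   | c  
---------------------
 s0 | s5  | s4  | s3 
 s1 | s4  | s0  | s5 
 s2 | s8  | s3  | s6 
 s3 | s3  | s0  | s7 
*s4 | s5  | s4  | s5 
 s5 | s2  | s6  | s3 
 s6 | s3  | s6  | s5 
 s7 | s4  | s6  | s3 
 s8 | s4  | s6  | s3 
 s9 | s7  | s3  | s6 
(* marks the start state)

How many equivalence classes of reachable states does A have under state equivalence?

7

Reachable states from the start: {s0,s2,s3,s4,s5,s6,s7,s8}. Unreachable: {s1,s9} — drop them.
Initial partition by acceptance: {s0,s2,s3,s4,s5} | {s6,s7,s8}.
Split {s0,s2,s3,s4,s5} by δ(·,a) → {s0,s3,s4,s5} and {s2}.
Split {s0,s3,s4,s5} by δ(·,a) → {s0,s3,s4} and {s5}.
Split {s0,s3,s4} by δ(·,a) → {s0,s4} and {s3}.
Refine {s0,s4} on symbol c: members go to different blocks, giving {s0} and {s4}.
Split {s6,s7,s8} by δ(·,a) → {s7,s8} and {s6}.
No further refinement is possible. Final partition (7 blocks): {s0} | {s7,s8} | {s2} | {s5} | {s3} | {s4} | {s6}.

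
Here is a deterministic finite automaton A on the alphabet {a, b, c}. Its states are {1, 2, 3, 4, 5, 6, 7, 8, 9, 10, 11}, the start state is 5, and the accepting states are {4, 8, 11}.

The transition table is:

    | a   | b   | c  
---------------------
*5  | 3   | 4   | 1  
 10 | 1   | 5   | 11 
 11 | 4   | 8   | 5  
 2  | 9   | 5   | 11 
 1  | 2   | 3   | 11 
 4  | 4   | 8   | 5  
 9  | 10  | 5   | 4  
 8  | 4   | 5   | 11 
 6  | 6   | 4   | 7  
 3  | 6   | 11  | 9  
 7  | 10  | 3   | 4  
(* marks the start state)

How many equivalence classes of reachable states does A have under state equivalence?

All states are reachable from the start state.
P0 = {4,8,11} | {1,2,3,5,6,7,9,10}.
Split {4,8,11} by δ(·,b) → {4,11} and {8}.
Refine {1,2,3,5,6,7,9,10} on symbol b: members go to different blocks, giving {1,2,7,9,10} and {3,5,6}.
Stable partition: {4,11} | {1,2,7,9,10} | {8} | {3,5,6} — 4 equivalence classes.

4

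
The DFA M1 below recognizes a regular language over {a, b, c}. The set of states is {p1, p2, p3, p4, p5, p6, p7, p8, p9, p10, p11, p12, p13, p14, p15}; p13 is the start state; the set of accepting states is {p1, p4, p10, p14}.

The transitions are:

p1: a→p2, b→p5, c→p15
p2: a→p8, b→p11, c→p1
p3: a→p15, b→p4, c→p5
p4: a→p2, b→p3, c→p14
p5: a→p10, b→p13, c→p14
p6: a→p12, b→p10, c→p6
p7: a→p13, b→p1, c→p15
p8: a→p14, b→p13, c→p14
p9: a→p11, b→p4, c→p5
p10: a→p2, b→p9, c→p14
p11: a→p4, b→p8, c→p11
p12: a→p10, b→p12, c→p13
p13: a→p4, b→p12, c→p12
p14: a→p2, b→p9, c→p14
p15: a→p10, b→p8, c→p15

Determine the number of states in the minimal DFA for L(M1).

States {p6,p7} cannot be reached from the start state, so discard them.
Start with accepting vs non-accepting: {p1,p4,p10,p14} | {p2,p3,p5,p8,p9,p11,p12,p13,p15}.
Refine {p1,p4,p10,p14} on symbol c: members go to different blocks, giving {p4,p10,p14} and {p1}.
On input a, block {p2,p3,p5,p8,p9,p11,p12,p13,p15} splits into {p5,p8,p11,p12,p13,p15} and {p2,p3,p9}.
Split {p5,p8,p11,p12,p13,p15} by δ(·,c) → {p11,p12,p13,p15} and {p5,p8}.
Refine {p11,p12,p13,p15} on symbol b: members go to different blocks, giving {p11,p15} and {p12,p13}.
Refine {p2,p3,p9} on symbol a: members go to different blocks, giving {p3,p9} and {p2}.
No further refinement is possible. Final partition (7 blocks): {p4,p10,p14} | {p11,p15} | {p1} | {p3,p9} | {p5,p8} | {p12,p13} | {p2}.

7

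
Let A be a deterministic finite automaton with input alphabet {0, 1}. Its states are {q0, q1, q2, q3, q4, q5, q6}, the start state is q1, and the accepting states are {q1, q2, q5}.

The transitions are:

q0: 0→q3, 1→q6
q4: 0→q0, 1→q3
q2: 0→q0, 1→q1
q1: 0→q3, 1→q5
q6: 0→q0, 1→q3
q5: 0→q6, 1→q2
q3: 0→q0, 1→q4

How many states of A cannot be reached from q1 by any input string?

Exploring from q1, all states are eventually visited, so none are unreachable.

0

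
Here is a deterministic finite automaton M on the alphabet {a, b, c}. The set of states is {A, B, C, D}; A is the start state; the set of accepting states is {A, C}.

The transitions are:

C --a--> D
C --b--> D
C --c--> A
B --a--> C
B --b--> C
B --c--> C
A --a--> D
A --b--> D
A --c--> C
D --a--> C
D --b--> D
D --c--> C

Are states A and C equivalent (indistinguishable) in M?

First remove the unreachable states {B}; 3 states remain.
Start with accepting vs non-accepting: {A,C} | {D}.
No further refinement is possible. Final partition (2 blocks): {A,C} | {D}.
A and C lie in the same block of the stable partition, so they are equivalent — no string distinguishes them.

Yes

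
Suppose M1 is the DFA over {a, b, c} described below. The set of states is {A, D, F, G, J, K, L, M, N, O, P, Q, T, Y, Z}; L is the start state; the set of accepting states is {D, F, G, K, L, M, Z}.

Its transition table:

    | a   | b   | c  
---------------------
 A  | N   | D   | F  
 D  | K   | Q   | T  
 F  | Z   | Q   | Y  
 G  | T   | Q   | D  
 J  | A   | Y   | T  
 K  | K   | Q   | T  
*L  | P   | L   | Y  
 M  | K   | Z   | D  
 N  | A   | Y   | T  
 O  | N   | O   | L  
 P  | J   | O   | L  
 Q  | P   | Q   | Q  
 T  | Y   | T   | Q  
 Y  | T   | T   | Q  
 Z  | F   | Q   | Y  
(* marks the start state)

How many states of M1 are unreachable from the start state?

2

No path from L leads to G, M; the other 13 states are all reachable.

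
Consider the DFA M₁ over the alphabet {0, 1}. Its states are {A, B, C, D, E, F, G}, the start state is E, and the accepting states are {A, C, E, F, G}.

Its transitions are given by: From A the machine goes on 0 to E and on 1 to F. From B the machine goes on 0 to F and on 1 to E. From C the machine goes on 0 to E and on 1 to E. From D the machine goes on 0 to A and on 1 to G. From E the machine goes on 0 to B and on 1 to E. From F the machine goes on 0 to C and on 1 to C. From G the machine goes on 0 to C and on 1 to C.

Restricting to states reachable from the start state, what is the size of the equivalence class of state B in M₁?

States {A,D,G} cannot be reached from the start state, so discard them.
P0 = {C,E,F} | {B}.
Refine {C,E,F} on symbol 0: members go to different blocks, giving {C,F} and {E}.
Refine {C,F} on symbol 0: members go to different blocks, giving {C} and {F}.
The partition is now stable with 4 blocks: {C} | {B} | {E} | {F}.
The equivalence class containing B is {B}, of size 1.

1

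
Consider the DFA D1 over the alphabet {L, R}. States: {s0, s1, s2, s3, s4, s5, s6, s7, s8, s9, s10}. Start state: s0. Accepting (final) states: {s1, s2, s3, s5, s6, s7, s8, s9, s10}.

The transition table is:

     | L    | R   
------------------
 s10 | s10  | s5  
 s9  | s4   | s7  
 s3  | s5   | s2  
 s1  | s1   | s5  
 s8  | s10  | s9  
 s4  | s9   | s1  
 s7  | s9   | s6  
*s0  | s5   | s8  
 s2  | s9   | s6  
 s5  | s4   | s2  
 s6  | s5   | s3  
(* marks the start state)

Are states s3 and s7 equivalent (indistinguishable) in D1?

Start with accepting vs non-accepting: {s1,s2,s3,s5,s6,s7,s8,s9,s10} | {s0,s4}.
Refine {s1,s2,s3,s5,s6,s7,s8,s9,s10} on symbol L: members go to different blocks, giving {s1,s2,s3,s6,s7,s8,s10} and {s5,s9}.
On input L, block {s1,s2,s3,s6,s7,s8,s10} splits into {s2,s3,s6,s7} and {s1,s8,s10}.
The partition is now stable with 4 blocks: {s2,s3,s6,s7} | {s0,s4} | {s5,s9} | {s1,s8,s10}.
s3 and s7 lie in the same block of the stable partition, so they are equivalent — no string distinguishes them.

Yes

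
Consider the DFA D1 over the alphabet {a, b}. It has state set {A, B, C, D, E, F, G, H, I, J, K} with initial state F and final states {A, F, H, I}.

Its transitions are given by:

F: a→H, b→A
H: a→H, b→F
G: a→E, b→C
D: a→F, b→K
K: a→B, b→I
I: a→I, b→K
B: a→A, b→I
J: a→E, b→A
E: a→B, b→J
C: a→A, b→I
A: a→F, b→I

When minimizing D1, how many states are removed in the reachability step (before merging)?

5

Starting at F and following transitions, the reachable set is {A, B, F, H, I, K}. That leaves C, D, E, G, J unreachable — 5 in total.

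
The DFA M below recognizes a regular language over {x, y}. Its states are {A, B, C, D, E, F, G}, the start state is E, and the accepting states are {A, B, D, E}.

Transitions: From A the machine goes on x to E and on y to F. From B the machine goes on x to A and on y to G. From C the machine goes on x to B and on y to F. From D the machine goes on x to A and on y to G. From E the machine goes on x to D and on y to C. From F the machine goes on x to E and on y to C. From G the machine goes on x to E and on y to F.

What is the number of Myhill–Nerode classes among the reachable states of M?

2

All states are reachable from the start state.
P0 = {A,B,D,E} | {C,F,G}.
The partition is now stable with 2 blocks: {A,B,D,E} | {C,F,G}.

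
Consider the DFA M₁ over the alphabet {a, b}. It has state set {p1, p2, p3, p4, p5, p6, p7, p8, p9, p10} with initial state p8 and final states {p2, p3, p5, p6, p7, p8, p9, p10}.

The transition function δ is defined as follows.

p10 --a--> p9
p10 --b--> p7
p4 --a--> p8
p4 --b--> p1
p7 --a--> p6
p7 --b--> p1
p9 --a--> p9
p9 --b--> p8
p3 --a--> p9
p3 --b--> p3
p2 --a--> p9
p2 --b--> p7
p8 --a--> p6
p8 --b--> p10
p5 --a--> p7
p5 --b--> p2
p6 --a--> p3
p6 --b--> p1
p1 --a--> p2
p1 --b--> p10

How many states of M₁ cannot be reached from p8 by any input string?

No path from p8 leads to p4, p5; the other 8 states are all reachable.

2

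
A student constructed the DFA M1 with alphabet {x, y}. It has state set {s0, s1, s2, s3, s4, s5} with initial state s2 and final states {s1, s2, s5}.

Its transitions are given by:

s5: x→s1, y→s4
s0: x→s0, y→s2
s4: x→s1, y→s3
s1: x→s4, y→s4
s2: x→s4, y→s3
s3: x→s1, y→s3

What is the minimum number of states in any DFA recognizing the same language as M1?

2

Reachable states from the start: {s1,s2,s3,s4}. Unreachable: {s0,s5} — drop them.
Initial partition by acceptance: {s1,s2} | {s3,s4}.
Stable partition: {s1,s2} | {s3,s4} — 2 equivalence classes.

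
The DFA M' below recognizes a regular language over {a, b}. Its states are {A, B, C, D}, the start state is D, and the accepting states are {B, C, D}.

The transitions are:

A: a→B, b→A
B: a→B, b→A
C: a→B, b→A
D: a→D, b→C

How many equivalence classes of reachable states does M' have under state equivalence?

3

P0 = {B,C,D} | {A}.
Refine {B,C,D} on symbol b: members go to different blocks, giving {B,C} and {D}.
Stable partition: {B,C} | {A} | {D} — 3 equivalence classes.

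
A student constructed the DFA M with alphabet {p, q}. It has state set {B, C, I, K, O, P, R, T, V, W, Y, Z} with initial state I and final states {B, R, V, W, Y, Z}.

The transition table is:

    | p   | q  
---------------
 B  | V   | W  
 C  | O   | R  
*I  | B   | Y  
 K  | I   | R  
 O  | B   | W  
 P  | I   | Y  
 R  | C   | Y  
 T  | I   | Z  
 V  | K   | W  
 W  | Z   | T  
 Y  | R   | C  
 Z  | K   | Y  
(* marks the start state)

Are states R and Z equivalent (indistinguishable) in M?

First remove the unreachable states {P}; 11 states remain.
Initial partition by acceptance: {B,R,V,W,Y,Z} | {C,I,K,O,T}.
Refine {B,R,V,W,Y,Z} on symbol p: members go to different blocks, giving {B,W,Y} and {R,V,Z}.
Split {B,W,Y} by δ(·,q) → {W,Y} and {B}.
On input p, block {C,I,K,O,T} splits into {C,K,T} and {I,O}.
The partition is now stable with 5 blocks: {W,Y} | {C,K,T} | {R,V,Z} | {B} | {I,O}.
R and Z lie in the same block of the stable partition, so they are equivalent — no string distinguishes them.

Yes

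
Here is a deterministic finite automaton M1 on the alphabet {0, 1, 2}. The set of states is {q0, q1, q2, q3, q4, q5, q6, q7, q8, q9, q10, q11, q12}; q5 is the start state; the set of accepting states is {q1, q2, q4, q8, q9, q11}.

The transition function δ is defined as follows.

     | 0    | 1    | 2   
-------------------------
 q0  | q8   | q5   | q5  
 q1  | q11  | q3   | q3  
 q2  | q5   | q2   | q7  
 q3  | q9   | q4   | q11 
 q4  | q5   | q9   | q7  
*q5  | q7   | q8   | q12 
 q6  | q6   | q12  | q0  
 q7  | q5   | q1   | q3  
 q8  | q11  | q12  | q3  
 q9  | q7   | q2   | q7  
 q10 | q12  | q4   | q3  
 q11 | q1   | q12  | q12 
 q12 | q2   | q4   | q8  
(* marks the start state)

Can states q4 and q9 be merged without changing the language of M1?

First remove the unreachable states {q0,q6,q10}; 10 states remain.
P0 = {q1,q2,q4,q8,q9,q11} | {q3,q5,q7,q12}.
Refine {q1,q2,q4,q8,q9,q11} on symbol 0: members go to different blocks, giving {q1,q8,q11} and {q2,q4,q9}.
Refine {q3,q5,q7,q12} on symbol 0: members go to different blocks, giving {q3,q12} and {q5,q7}.
No further refinement is possible. Final partition (4 blocks): {q1,q8,q11} | {q3,q12} | {q2,q4,q9} | {q5,q7}.
q4 and q9 lie in the same block of the stable partition, so they are equivalent — no string distinguishes them.

Yes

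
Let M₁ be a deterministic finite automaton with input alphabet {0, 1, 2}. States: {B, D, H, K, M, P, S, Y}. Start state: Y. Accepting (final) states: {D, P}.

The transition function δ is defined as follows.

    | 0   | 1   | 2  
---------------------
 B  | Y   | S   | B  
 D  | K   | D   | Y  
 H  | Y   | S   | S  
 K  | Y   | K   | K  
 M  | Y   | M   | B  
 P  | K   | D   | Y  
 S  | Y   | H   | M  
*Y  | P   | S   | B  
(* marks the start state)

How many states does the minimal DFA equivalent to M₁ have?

3

Every state is reachable, so we keep all 8.
Initial partition by acceptance: {D,P} | {B,H,K,M,S,Y}.
Refine {B,H,K,M,S,Y} on symbol 0: members go to different blocks, giving {B,H,K,M,S} and {Y}.
The partition is now stable with 3 blocks: {D,P} | {B,H,K,M,S} | {Y}.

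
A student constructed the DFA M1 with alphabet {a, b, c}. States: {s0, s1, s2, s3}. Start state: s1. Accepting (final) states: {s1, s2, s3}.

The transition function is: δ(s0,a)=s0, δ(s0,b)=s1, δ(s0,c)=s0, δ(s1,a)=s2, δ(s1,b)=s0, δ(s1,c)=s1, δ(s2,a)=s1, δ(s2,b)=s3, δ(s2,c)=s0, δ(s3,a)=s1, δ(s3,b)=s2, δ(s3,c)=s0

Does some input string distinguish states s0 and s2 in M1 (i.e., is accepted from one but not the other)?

Yes

Start with accepting vs non-accepting: {s1,s2,s3} | {s0}.
Refine {s1,s2,s3} on symbol b: members go to different blocks, giving {s2,s3} and {s1}.
The partition is now stable with 3 blocks: {s2,s3} | {s0} | {s1}.
s0 and s2 end up in different blocks, so they are distinguishable. For instance, the string 'ε' is accepted from only s2.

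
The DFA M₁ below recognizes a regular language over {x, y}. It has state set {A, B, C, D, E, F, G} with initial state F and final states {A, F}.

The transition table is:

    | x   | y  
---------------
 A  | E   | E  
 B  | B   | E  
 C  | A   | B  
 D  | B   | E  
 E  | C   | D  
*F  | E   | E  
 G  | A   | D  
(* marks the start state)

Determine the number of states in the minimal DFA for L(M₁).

4

States {G} cannot be reached from the start state, so discard them.
Start with accepting vs non-accepting: {A,F} | {B,C,D,E}.
On input x, block {B,C,D,E} splits into {B,D,E} and {C}.
Split {B,D,E} by δ(·,x) → {B,D} and {E}.
The partition is now stable with 4 blocks: {A,F} | {B,D} | {C} | {E}.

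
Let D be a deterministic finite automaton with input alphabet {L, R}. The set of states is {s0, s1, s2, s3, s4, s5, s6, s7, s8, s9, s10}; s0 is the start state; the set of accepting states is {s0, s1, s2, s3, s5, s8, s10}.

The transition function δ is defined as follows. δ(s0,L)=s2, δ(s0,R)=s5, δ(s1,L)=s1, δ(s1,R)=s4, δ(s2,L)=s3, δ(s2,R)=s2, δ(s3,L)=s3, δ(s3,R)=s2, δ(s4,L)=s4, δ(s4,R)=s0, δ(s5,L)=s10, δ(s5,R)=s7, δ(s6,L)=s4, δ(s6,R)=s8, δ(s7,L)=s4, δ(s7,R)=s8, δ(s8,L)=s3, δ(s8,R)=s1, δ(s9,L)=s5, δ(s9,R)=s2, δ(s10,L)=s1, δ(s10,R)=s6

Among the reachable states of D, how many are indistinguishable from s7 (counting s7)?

Reachable states from the start: {s0,s1,s2,s3,s4,s5,s6,s7,s8,s10}. Unreachable: {s9} — drop them.
Initial partition by acceptance: {s0,s1,s2,s3,s5,s8,s10} | {s4,s6,s7}.
On input R, block {s0,s1,s2,s3,s5,s8,s10} splits into {s0,s2,s3,s8} and {s1,s5,s10}.
Refine {s0,s2,s3,s8} on symbol R: members go to different blocks, giving {s0,s8} and {s2,s3}.
No further refinement is possible. Final partition (4 blocks): {s0,s8} | {s4,s6,s7} | {s1,s5,s10} | {s2,s3}.
State s7 belongs to the block {s4,s6,s7}, which has 3 states.

3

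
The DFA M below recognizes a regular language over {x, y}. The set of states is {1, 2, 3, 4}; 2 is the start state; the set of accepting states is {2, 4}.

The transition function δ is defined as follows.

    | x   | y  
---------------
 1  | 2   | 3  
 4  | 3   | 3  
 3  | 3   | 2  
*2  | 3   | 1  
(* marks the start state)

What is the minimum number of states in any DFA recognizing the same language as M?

3

Reachable states from the start: {1,2,3}. Unreachable: {4} — drop them.
P0 = {2} | {1,3}.
On input x, block {1,3} splits into {1} and {3}.
No further refinement is possible. Final partition (3 blocks): {2} | {1} | {3}.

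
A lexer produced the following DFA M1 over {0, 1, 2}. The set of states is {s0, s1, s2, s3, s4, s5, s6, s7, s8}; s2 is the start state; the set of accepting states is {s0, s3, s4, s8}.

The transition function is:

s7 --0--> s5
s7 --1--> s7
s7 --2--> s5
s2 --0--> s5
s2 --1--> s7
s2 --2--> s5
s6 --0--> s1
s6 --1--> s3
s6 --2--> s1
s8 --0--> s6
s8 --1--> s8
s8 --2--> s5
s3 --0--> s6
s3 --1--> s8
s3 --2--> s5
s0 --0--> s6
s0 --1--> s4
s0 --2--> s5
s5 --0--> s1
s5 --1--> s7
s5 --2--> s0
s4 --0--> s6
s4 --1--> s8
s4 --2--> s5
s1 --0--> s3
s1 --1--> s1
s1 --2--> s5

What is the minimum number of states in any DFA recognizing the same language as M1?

5

P0 = {s0,s3,s4,s8} | {s1,s2,s5,s6,s7}.
Refine {s1,s2,s5,s6,s7} on symbol 0: members go to different blocks, giving {s2,s5,s6,s7} and {s1}.
Refine {s2,s5,s6,s7} on symbol 0: members go to different blocks, giving {s2,s7} and {s5,s6}.
Refine {s5,s6} on symbol 1: members go to different blocks, giving {s5} and {s6}.
Stable partition: {s0,s3,s4,s8} | {s2,s7} | {s1} | {s5} | {s6} — 5 equivalence classes.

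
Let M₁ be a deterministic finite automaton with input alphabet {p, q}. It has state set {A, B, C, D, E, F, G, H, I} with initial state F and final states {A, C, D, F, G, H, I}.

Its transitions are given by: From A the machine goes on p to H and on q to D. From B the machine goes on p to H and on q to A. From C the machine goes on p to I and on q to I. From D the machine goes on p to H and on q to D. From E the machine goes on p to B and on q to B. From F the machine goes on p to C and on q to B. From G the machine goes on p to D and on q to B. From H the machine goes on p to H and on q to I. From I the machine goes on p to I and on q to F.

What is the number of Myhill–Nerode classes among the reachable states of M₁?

Reachable states from the start: {A,B,C,D,F,H,I}. Unreachable: {E,G} — drop them.
P0 = {A,C,D,F,H,I} | {B}.
On input q, block {A,C,D,F,H,I} splits into {A,C,D,H,I} and {F}.
Split {A,C,D,H,I} by δ(·,q) → {A,C,D,H} and {I}.
Split {A,C,D,H} by δ(·,p) → {A,D,H} and {C}.
Refine {A,D,H} on symbol q: members go to different blocks, giving {A,D} and {H}.
No further refinement is possible. Final partition (6 blocks): {A,D} | {B} | {F} | {I} | {C} | {H}.

6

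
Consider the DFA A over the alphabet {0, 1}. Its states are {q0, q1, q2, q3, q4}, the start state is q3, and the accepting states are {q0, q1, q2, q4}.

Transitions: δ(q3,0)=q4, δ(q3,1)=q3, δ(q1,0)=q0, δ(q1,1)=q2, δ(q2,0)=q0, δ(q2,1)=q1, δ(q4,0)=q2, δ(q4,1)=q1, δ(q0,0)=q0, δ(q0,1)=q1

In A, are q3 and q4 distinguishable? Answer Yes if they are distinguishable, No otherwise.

All states are reachable from the start state.
P0 = {q0,q1,q2,q4} | {q3}.
The partition is now stable with 2 blocks: {q0,q1,q2,q4} | {q3}.
q3 and q4 end up in different blocks, so they are distinguishable. For instance, the string 'ε' is accepted from only q4.

Yes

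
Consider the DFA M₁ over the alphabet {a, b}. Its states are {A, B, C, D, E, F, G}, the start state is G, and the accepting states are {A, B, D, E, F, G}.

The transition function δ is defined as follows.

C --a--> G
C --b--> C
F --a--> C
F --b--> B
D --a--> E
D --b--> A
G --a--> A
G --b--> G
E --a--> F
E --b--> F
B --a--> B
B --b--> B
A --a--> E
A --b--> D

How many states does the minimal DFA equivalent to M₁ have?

6

All states are reachable from the start state.
Start with accepting vs non-accepting: {A,B,D,E,F,G} | {C}.
Refine {A,B,D,E,F,G} on symbol a: members go to different blocks, giving {A,B,D,E,G} and {F}.
Split {A,B,D,E,G} by δ(·,a) → {A,B,D,G} and {E}.
On input a, block {A,B,D,G} splits into {A,D} and {B,G}.
Refine {B,G} on symbol a: members go to different blocks, giving {B} and {G}.
Stable partition: {A,D} | {C} | {F} | {E} | {B} | {G} — 6 equivalence classes.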